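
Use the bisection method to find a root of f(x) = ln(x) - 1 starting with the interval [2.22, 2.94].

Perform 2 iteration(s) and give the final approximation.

f(x) = ln(x) - 1
Initial interval: [2.22, 2.94]

Iteration 1:
  c_1 = (2.220000 + 2.940000)/2 = 2.580000
  f(c_1) = f(2.580000) = -0.052211
  f(a) × f(c) ≥ 0, new interval: [2.580000, 2.940000]
Iteration 2:
  c_2 = (2.580000 + 2.940000)/2 = 2.760000
  f(c_2) = f(2.760000) = 0.015231
  f(a) × f(c) < 0, new interval: [2.580000, 2.760000]

After 2 iteration(s), the approximation is c_2 = 2.760000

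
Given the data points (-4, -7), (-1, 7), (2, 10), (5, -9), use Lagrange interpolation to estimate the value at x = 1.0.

Lagrange interpolation formula:
P(x) = Σ yᵢ × Lᵢ(x)
where Lᵢ(x) = Π_{j≠i} (x - xⱼ)/(xᵢ - xⱼ)

L_0(1.0) = (1.0 - (-1))/(-4 - (-1)) × (1.0 - 2)/(-4 - 2) × (1.0 - 5)/(-4 - 5) = -0.049383
L_1(1.0) = (1.0 - (-4))/(-1 - (-4)) × (1.0 - 2)/(-1 - 2) × (1.0 - 5)/(-1 - 5) = 0.370370
L_2(1.0) = (1.0 - (-4))/(2 - (-4)) × (1.0 - (-1))/(2 - (-1)) × (1.0 - 5)/(2 - 5) = 0.740741
L_3(1.0) = (1.0 - (-4))/(5 - (-4)) × (1.0 - (-1))/(5 - (-1)) × (1.0 - 2)/(5 - 2) = -0.061728

P(1.0) = (-7)×L_0(1.0) + 7×L_1(1.0) + 10×L_2(1.0) + (-9)×L_3(1.0)
P(1.0) = 10.901235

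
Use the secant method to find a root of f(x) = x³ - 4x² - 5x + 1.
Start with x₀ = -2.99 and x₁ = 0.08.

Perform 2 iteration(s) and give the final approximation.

f(x) = x³ - 4x² - 5x + 1
x₀ = -2.99, x₁ = 0.08

Secant formula: x_{n+1} = x_n - f(x_n)(x_n - x_{n-1})/(f(x_n) - f(x_{n-1}))

Iteration 1:
  f(-2.990000) = -46.541299
  f(0.080000) = 0.574912
  x_2 = 0.080000 - 0.574912×(0.080000 - (-2.990000))/(0.574912 - (-46.541299))
       = 0.042540
Iteration 2:
  f(0.080000) = 0.574912
  f(0.042540) = 0.780139
  x_3 = 0.042540 - 0.780139×(0.042540 - 0.080000)/(0.780139 - 0.574912)
       = 0.184939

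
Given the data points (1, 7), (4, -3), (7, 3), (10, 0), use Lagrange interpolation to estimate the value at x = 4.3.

Lagrange interpolation formula:
P(x) = Σ yᵢ × Lᵢ(x)
where Lᵢ(x) = Π_{j≠i} (x - xⱼ)/(xᵢ - xⱼ)

L_0(4.3) = (4.3 - 4)/(1 - 4) × (4.3 - 7)/(1 - 7) × (4.3 - 10)/(1 - 10) = -0.028500
L_1(4.3) = (4.3 - 1)/(4 - 1) × (4.3 - 7)/(4 - 7) × (4.3 - 10)/(4 - 10) = 0.940500
L_2(4.3) = (4.3 - 1)/(7 - 1) × (4.3 - 4)/(7 - 4) × (4.3 - 10)/(7 - 10) = 0.104500
L_3(4.3) = (4.3 - 1)/(10 - 1) × (4.3 - 4)/(10 - 4) × (4.3 - 7)/(10 - 7) = -0.016500

P(4.3) = 7×L_0(4.3) + (-3)×L_1(4.3) + 3×L_2(4.3) + 0×L_3(4.3)
P(4.3) = -2.707500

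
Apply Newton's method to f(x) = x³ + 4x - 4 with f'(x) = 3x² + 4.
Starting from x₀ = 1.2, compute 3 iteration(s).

f(x) = x³ + 4x - 4
f'(x) = 3x² + 4
x₀ = 1.2

Newton-Raphson formula: x_{n+1} = x_n - f(x_n)/f'(x_n)

Iteration 1:
  f(1.200000) = 2.528000
  f'(1.200000) = 8.320000
  x_1 = 1.200000 - 2.528000/8.320000 = 0.896154
Iteration 2:
  f(0.896154) = 0.304309
  f'(0.896154) = 6.409275
  x_2 = 0.896154 - 0.304309/6.409275 = 0.848674
Iteration 3:
  f(0.848674) = 0.005954
  f'(0.848674) = 6.160744
  x_3 = 0.848674 - 0.005954/6.160744 = 0.847708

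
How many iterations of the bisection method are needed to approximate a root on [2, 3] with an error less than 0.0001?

We need (b-a)/2^n ≤ 0.0001
(3 - 2)/2^n ≤ 0.0001
1/2^n ≤ 0.0001
2^n ≥ 10000
n ≥ log₂(10000) = 13.29
n ≥ 14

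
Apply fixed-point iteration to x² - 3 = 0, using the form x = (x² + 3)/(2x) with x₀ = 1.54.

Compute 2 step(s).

Equation: x² - 3 = 0
Fixed-point form: x = (x² + 3)/(2x)
x₀ = 1.54

x_1 = g(1.540000) = 1.744026
x_2 = g(1.744026) = 1.732092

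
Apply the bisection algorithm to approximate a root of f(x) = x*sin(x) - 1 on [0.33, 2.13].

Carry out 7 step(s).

f(x) = x*sin(x) - 1
Initial interval: [0.33, 2.13]

Iteration 1:
  c_1 = (0.330000 + 2.130000)/2 = 1.230000
  f(c_1) = f(1.230000) = 0.159261
  f(a) × f(c) < 0, new interval: [0.330000, 1.230000]
Iteration 2:
  c_2 = (0.330000 + 1.230000)/2 = 0.780000
  f(c_2) = f(0.780000) = -0.451442
  f(a) × f(c) ≥ 0, new interval: [0.780000, 1.230000]
Iteration 3:
  c_3 = (0.780000 + 1.230000)/2 = 1.005000
  f(c_3) = f(1.005000) = -0.151617
  f(a) × f(c) ≥ 0, new interval: [1.005000, 1.230000]
Iteration 4:
  c_4 = (1.005000 + 1.230000)/2 = 1.117500
  f(c_4) = f(1.117500) = 0.004642
  f(a) × f(c) < 0, new interval: [1.005000, 1.117500]
Iteration 5:
  c_5 = (1.005000 + 1.117500)/2 = 1.061250
  f(c_5) = f(1.061250) = -0.073565
  f(a) × f(c) ≥ 0, new interval: [1.061250, 1.117500]
Iteration 6:
  c_6 = (1.061250 + 1.117500)/2 = 1.089375
  f(c_6) = f(1.089375) = -0.034446
  f(a) × f(c) ≥ 0, new interval: [1.089375, 1.117500]
Iteration 7:
  c_7 = (1.089375 + 1.117500)/2 = 1.103438
  f(c_7) = f(1.103438) = -0.014894
  f(a) × f(c) ≥ 0, new interval: [1.103438, 1.117500]

After 7 iteration(s), the approximation is c_7 = 1.103438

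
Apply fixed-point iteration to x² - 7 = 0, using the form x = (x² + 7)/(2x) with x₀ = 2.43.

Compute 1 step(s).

Equation: x² - 7 = 0
Fixed-point form: x = (x² + 7)/(2x)
x₀ = 2.43

x_1 = g(2.430000) = 2.655329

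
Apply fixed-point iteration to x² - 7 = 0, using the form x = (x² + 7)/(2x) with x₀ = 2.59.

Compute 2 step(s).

Equation: x² - 7 = 0
Fixed-point form: x = (x² + 7)/(2x)
x₀ = 2.59

x_1 = g(2.590000) = 2.646351
x_2 = g(2.646351) = 2.645751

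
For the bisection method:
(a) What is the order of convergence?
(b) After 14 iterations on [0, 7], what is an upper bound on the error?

(a) Bisection has linear (order 1) convergence; the error is halved each step.

(b) Error bound = (b-a)/2^n = (7 - 0)/2^{14}
    = 7/2^{14}

(a) 1 (linear); (b) error ≤ 4.27e-04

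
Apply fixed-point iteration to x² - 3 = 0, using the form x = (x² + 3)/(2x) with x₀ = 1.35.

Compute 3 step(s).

Equation: x² - 3 = 0
Fixed-point form: x = (x² + 3)/(2x)
x₀ = 1.35

x_1 = g(1.350000) = 1.786111
x_2 = g(1.786111) = 1.732869
x_3 = g(1.732869) = 1.732051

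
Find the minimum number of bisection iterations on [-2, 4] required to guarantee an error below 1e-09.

We need (b-a)/2^n ≤ 1e-09
(4 - (-2))/2^n ≤ 1e-09
6/2^n ≤ 1e-09
2^n ≥ 6000000000
n ≥ log₂(6000000000) = 32.48
n ≥ 33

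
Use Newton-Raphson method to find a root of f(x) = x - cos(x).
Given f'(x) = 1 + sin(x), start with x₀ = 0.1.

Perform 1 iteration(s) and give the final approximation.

f(x) = x - cos(x)
f'(x) = 1 + sin(x)
x₀ = 0.1

Newton-Raphson formula: x_{n+1} = x_n - f(x_n)/f'(x_n)

Iteration 1:
  f(0.100000) = -0.895004
  f'(0.100000) = 1.099833
  x_1 = 0.100000 - (-0.895004)/1.099833 = 0.913763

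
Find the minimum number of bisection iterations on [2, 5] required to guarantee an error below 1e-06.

We need (b-a)/2^n ≤ 1e-06
(5 - 2)/2^n ≤ 1e-06
3/2^n ≤ 1e-06
2^n ≥ 3000000
n ≥ log₂(3000000) = 21.52
n ≥ 22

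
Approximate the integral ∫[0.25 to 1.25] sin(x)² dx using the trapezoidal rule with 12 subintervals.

f(x) = sin(x)²
a = 0.25, b = 1.25, n = 12
h = (b - a)/n = 0.083333

Trapezoidal rule: (h/2)[f(x₀) + 2f(x₁) + 2f(x₂) + ... + f(xₙ)]

x_0 = 0.2500, f(x_0) = 0.061209, coefficient = 1
x_1 = 0.3333, f(x_1) = 0.107056, coefficient = 2
x_2 = 0.4167, f(x_2) = 0.163794, coefficient = 2
x_3 = 0.5000, f(x_3) = 0.229849, coefficient = 2
x_4 = 0.5833, f(x_4) = 0.303391, coefficient = 2
x_5 = 0.6667, f(x_5) = 0.382381, coefficient = 2
x_6 = 0.7500, f(x_6) = 0.464631, coefficient = 2
x_7 = 0.8333, f(x_7) = 0.547862, coefficient = 2
x_8 = 0.9167, f(x_8) = 0.629766, coefficient = 2
x_9 = 1.0000, f(x_9) = 0.708073, coefficient = 2
x_10 = 1.0833, f(x_10) = 0.780615, coefficient = 2
x_11 = 1.1667, f(x_11) = 0.845379, coefficient = 2
x_12 = 1.2500, f(x_12) = 0.900572, coefficient = 1

I ≈ (0.083333/2) × 11.287375 = 0.470307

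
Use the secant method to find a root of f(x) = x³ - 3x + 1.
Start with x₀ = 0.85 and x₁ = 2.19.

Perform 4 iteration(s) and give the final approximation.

f(x) = x³ - 3x + 1
x₀ = 0.85, x₁ = 2.19

Secant formula: x_{n+1} = x_n - f(x_n)(x_n - x_{n-1})/(f(x_n) - f(x_{n-1}))

Iteration 1:
  f(0.850000) = -0.935875
  f(2.190000) = 4.933459
  x_2 = 2.190000 - 4.933459×(2.190000 - 0.850000)/(4.933459 - (-0.935875))
       = 1.063665
Iteration 2:
  f(2.190000) = 4.933459
  f(1.063665) = -0.987582
  x_3 = 1.063665 - (-0.987582)×(1.063665 - 2.190000)/(-0.987582 - 4.933459)
       = 1.251529
Iteration 3:
  f(1.063665) = -0.987582
  f(1.251529) = -0.794286
  x_4 = 1.251529 - (-0.794286)×(1.251529 - 1.063665)/(-0.794286 - (-0.987582))
       = 2.023493
Iteration 4:
  f(1.251529) = -0.794286
  f(2.023493) = 3.214764
  x_5 = 2.023493 - 3.214764×(2.023493 - 1.251529)/(3.214764 - (-0.794286))
       = 1.404473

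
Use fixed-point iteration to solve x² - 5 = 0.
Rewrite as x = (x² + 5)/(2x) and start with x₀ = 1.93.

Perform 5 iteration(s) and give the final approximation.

Equation: x² - 5 = 0
Fixed-point form: x = (x² + 5)/(2x)
x₀ = 1.93

x_1 = g(1.930000) = 2.260337
x_2 = g(2.260337) = 2.236198
x_3 = g(2.236198) = 2.236068
x_4 = g(2.236068) = 2.236068
x_5 = g(2.236068) = 2.236068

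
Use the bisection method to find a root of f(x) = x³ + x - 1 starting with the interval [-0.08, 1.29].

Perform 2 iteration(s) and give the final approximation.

f(x) = x³ + x - 1
Initial interval: [-0.08, 1.29]

Iteration 1:
  c_1 = (-0.080000 + 1.290000)/2 = 0.605000
  f(c_1) = f(0.605000) = -0.173555
  f(a) × f(c) ≥ 0, new interval: [0.605000, 1.290000]
Iteration 2:
  c_2 = (0.605000 + 1.290000)/2 = 0.947500
  f(c_2) = f(0.947500) = 0.798124
  f(a) × f(c) < 0, new interval: [0.605000, 0.947500]

After 2 iteration(s), the approximation is c_2 = 0.947500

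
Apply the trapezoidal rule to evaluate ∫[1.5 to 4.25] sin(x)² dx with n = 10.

f(x) = sin(x)²
a = 1.5, b = 4.25, n = 10
h = (b - a)/n = 0.275000

Trapezoidal rule: (h/2)[f(x₀) + 2f(x₁) + 2f(x₂) + ... + f(xₙ)]

x_0 = 1.5000, f(x_0) = 0.994996, coefficient = 1
x_1 = 1.7750, f(x_1) = 0.958877, coefficient = 2
x_2 = 2.0500, f(x_2) = 0.787412, coefficient = 2
x_3 = 2.3250, f(x_3) = 0.531174, coefficient = 2
x_4 = 2.6000, f(x_4) = 0.265742, coefficient = 2
x_5 = 2.8750, f(x_5) = 0.069404, coefficient = 2
x_6 = 3.1500, f(x_6) = 0.000071, coefficient = 2
x_7 = 3.4250, f(x_7) = 0.078192, coefficient = 2
x_8 = 3.7000, f(x_8) = 0.280726, coefficient = 2
x_9 = 3.9750, f(x_9) = 0.547935, coefficient = 2
x_10 = 4.2500, f(x_10) = 0.801006, coefficient = 1

I ≈ (0.275000/2) × 8.835069 = 1.214822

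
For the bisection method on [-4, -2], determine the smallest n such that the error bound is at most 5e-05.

We need (b-a)/2^n ≤ 5e-05
(-2 - (-4))/2^n ≤ 5e-05
2/2^n ≤ 5e-05
2^n ≥ 40000
n ≥ log₂(40000) = 15.29
n ≥ 16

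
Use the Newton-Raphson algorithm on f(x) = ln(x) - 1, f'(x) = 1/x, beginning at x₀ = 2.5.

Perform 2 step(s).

f(x) = ln(x) - 1
f'(x) = 1/x
x₀ = 2.5

Newton-Raphson formula: x_{n+1} = x_n - f(x_n)/f'(x_n)

Iteration 1:
  f(2.500000) = -0.083709
  f'(2.500000) = 0.400000
  x_1 = 2.500000 - (-0.083709)/0.400000 = 2.709273
Iteration 2:
  f(2.709273) = -0.003320
  f'(2.709273) = 0.369103
  x_2 = 2.709273 - (-0.003320)/0.369103 = 2.718267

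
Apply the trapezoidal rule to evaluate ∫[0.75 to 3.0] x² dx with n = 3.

f(x) = x²
a = 0.75, b = 3.0, n = 3
h = (b - a)/n = 0.750000

Trapezoidal rule: (h/2)[f(x₀) + 2f(x₁) + 2f(x₂) + ... + f(xₙ)]

x_0 = 0.7500, f(x_0) = 0.562500, coefficient = 1
x_1 = 1.5000, f(x_1) = 2.250000, coefficient = 2
x_2 = 2.2500, f(x_2) = 5.062500, coefficient = 2
x_3 = 3.0000, f(x_3) = 9.000000, coefficient = 1

I ≈ (0.750000/2) × 24.187500 = 9.070312
Exact value: 8.859375
Error: 0.210938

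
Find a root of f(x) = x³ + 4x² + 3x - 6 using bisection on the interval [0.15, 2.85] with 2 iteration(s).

f(x) = x³ + 4x² + 3x - 6
Initial interval: [0.15, 2.85]

Iteration 1:
  c_1 = (0.150000 + 2.850000)/2 = 1.500000
  f(c_1) = f(1.500000) = 10.875000
  f(a) × f(c) < 0, new interval: [0.150000, 1.500000]
Iteration 2:
  c_2 = (0.150000 + 1.500000)/2 = 0.825000
  f(c_2) = f(0.825000) = -0.240984
  f(a) × f(c) ≥ 0, new interval: [0.825000, 1.500000]

After 2 iteration(s), the approximation is c_2 = 0.825000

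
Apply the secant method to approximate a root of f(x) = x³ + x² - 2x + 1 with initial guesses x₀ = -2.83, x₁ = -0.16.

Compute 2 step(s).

f(x) = x³ + x² - 2x + 1
x₀ = -2.83, x₁ = -0.16

Secant formula: x_{n+1} = x_n - f(x_n)(x_n - x_{n-1})/(f(x_n) - f(x_{n-1}))

Iteration 1:
  f(-2.830000) = -7.996287
  f(-0.160000) = 1.341504
  x_2 = -0.160000 - 1.341504×(-0.160000 - (-2.830000))/(1.341504 - (-7.996287))
       = -0.543583
Iteration 2:
  f(-0.160000) = 1.341504
  f(-0.543583) = 2.222029
  x_3 = -0.543583 - 2.222029×(-0.543583 - (-0.160000))/(2.222029 - 1.341504)
       = 0.424399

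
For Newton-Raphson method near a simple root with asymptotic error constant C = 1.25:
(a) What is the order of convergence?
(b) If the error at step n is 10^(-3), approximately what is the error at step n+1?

(a) Newton-Raphson has quadratic (order 2) convergence near simple roots.
    This means |e_{n+1}| ≈ C|e_n|².

(b) With |e_n| = 10^(-3) and C = 1.25:
    |e_{n+1}| ≈ 1.25 × (10^(-3))² = 1.25 × 10^(-6)

(a) 2 (quadratic); (b) |e_{n+1}| ≈ 1.250e-06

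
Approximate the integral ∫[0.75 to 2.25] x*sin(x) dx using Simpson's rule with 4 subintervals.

f(x) = x*sin(x)
a = 0.75, b = 2.25, n = 4
h = (b - a)/n = 0.375000

Simpson's rule: (h/3)[f(x₀) + 4f(x₁) + 2f(x₂) + ... + f(xₙ)]

x_0 = 0.7500, f(x_0) = 0.511229, coefficient = 1
x_1 = 1.1250, f(x_1) = 1.015051, coefficient = 4
x_2 = 1.5000, f(x_2) = 1.496242, coefficient = 2
x_3 = 1.8750, f(x_3) = 1.788911, coefficient = 4
x_4 = 2.2500, f(x_4) = 1.750665, coefficient = 1

I ≈ (0.375000/3) × 16.470226 = 2.058778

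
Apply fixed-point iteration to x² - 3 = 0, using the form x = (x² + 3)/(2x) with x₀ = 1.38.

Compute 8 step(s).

Equation: x² - 3 = 0
Fixed-point form: x = (x² + 3)/(2x)
x₀ = 1.38

x_1 = g(1.380000) = 1.776957
x_2 = g(1.776957) = 1.732618
x_3 = g(1.732618) = 1.732051
x_4 = g(1.732051) = 1.732051
x_5 = g(1.732051) = 1.732051
x_6 = g(1.732051) = 1.732051
x_7 = g(1.732051) = 1.732051
x_8 = g(1.732051) = 1.732051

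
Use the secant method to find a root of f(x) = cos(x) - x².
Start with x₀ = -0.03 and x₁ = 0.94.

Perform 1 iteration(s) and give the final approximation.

f(x) = cos(x) - x²
x₀ = -0.03, x₁ = 0.94

Secant formula: x_{n+1} = x_n - f(x_n)(x_n - x_{n-1})/(f(x_n) - f(x_{n-1}))

Iteration 1:
  f(-0.030000) = 0.998650
  f(0.940000) = -0.293812
  x_2 = 0.940000 - (-0.293812)×(0.940000 - (-0.030000))/(-0.293812 - 0.998650)
       = 0.719492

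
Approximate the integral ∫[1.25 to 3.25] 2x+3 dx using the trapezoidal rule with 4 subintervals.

f(x) = 2x+3
a = 1.25, b = 3.25, n = 4
h = (b - a)/n = 0.500000

Trapezoidal rule: (h/2)[f(x₀) + 2f(x₁) + 2f(x₂) + ... + f(xₙ)]

x_0 = 1.2500, f(x_0) = 5.500000, coefficient = 1
x_1 = 1.7500, f(x_1) = 6.500000, coefficient = 2
x_2 = 2.2500, f(x_2) = 7.500000, coefficient = 2
x_3 = 2.7500, f(x_3) = 8.500000, coefficient = 2
x_4 = 3.2500, f(x_4) = 9.500000, coefficient = 1

I ≈ (0.500000/2) × 60.000000 = 15.000000
Exact value: 15.000000
Error: 0.000000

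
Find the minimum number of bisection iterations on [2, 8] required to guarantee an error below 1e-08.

We need (b-a)/2^n ≤ 1e-08
(8 - 2)/2^n ≤ 1e-08
6/2^n ≤ 1e-08
2^n ≥ 600000000
n ≥ log₂(600000000) = 29.16
n ≥ 30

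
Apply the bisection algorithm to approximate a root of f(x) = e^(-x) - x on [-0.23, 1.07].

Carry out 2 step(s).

f(x) = e^(-x) - x
Initial interval: [-0.23, 1.07]

Iteration 1:
  c_1 = (-0.230000 + 1.070000)/2 = 0.420000
  f(c_1) = f(0.420000) = 0.237047
  f(a) × f(c) ≥ 0, new interval: [0.420000, 1.070000]
Iteration 2:
  c_2 = (0.420000 + 1.070000)/2 = 0.745000
  f(c_2) = f(0.745000) = -0.270266
  f(a) × f(c) < 0, new interval: [0.420000, 0.745000]

After 2 iteration(s), the approximation is c_2 = 0.745000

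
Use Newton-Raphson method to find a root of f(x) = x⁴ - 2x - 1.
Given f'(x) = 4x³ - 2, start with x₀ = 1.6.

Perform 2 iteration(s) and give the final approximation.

f(x) = x⁴ - 2x - 1
f'(x) = 4x³ - 2
x₀ = 1.6

Newton-Raphson formula: x_{n+1} = x_n - f(x_n)/f'(x_n)

Iteration 1:
  f(1.600000) = 2.353600
  f'(1.600000) = 14.384000
  x_1 = 1.600000 - 2.353600/14.384000 = 1.436374
Iteration 2:
  f(1.436374) = 0.383921
  f'(1.436374) = 9.853930
  x_2 = 1.436374 - 0.383921/9.853930 = 1.397413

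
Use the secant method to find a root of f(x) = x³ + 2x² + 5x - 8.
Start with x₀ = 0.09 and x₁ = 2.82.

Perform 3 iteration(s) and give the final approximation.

f(x) = x³ + 2x² + 5x - 8
x₀ = 0.09, x₁ = 2.82

Secant formula: x_{n+1} = x_n - f(x_n)(x_n - x_{n-1})/(f(x_n) - f(x_{n-1}))

Iteration 1:
  f(0.090000) = -7.533071
  f(2.820000) = 44.430568
  x_2 = 2.820000 - 44.430568×(2.820000 - 0.090000)/(44.430568 - (-7.533071))
       = 0.485763
Iteration 2:
  f(2.820000) = 44.430568
  f(0.485763) = -4.984630
  x_3 = 0.485763 - (-4.984630)×(0.485763 - 2.820000)/(-4.984630 - 44.430568)
       = 0.721223
Iteration 3:
  f(0.485763) = -4.984630
  f(0.721223) = -2.978406
  x_4 = 0.721223 - (-2.978406)×(0.721223 - 0.485763)/(-2.978406 - (-4.984630))
       = 1.070783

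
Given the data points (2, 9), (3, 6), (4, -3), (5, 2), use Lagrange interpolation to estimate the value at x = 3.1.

Lagrange interpolation formula:
P(x) = Σ yᵢ × Lᵢ(x)
where Lᵢ(x) = Π_{j≠i} (x - xⱼ)/(xᵢ - xⱼ)

L_0(3.1) = (3.1 - 3)/(2 - 3) × (3.1 - 4)/(2 - 4) × (3.1 - 5)/(2 - 5) = -0.028500
L_1(3.1) = (3.1 - 2)/(3 - 2) × (3.1 - 4)/(3 - 4) × (3.1 - 5)/(3 - 5) = 0.940500
L_2(3.1) = (3.1 - 2)/(4 - 2) × (3.1 - 3)/(4 - 3) × (3.1 - 5)/(4 - 5) = 0.104500
L_3(3.1) = (3.1 - 2)/(5 - 2) × (3.1 - 3)/(5 - 3) × (3.1 - 4)/(5 - 4) = -0.016500

P(3.1) = 9×L_0(3.1) + 6×L_1(3.1) + (-3)×L_2(3.1) + 2×L_3(3.1)
P(3.1) = 5.040000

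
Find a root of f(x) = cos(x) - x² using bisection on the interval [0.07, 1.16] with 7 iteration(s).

f(x) = cos(x) - x²
Initial interval: [0.07, 1.16]

Iteration 1:
  c_1 = (0.070000 + 1.160000)/2 = 0.615000
  f(c_1) = f(0.615000) = 0.438548
  f(a) × f(c) ≥ 0, new interval: [0.615000, 1.160000]
Iteration 2:
  c_2 = (0.615000 + 1.160000)/2 = 0.887500
  f(c_2) = f(0.887500) = -0.156304
  f(a) × f(c) < 0, new interval: [0.615000, 0.887500]
Iteration 3:
  c_3 = (0.615000 + 0.887500)/2 = 0.751250
  f(c_3) = f(0.751250) = 0.166460
  f(a) × f(c) ≥ 0, new interval: [0.751250, 0.887500]
Iteration 4:
  c_4 = (0.751250 + 0.887500)/2 = 0.819375
  f(c_4) = f(0.819375) = 0.011303
  f(a) × f(c) ≥ 0, new interval: [0.819375, 0.887500]
Iteration 5:
  c_5 = (0.819375 + 0.887500)/2 = 0.853437
  f(c_5) = f(0.853437) = -0.070959
  f(a) × f(c) < 0, new interval: [0.819375, 0.853437]
Iteration 6:
  c_6 = (0.819375 + 0.853437)/2 = 0.836406
  f(c_6) = f(0.836406) = -0.029441
  f(a) × f(c) < 0, new interval: [0.819375, 0.836406]
Iteration 7:
  c_7 = (0.819375 + 0.836406)/2 = 0.827891
  f(c_7) = f(0.827891) = -0.008972
  f(a) × f(c) < 0, new interval: [0.819375, 0.827891]

After 7 iteration(s), the approximation is c_7 = 0.827891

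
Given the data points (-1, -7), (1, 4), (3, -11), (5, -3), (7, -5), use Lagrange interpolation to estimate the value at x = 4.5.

Lagrange interpolation formula:
P(x) = Σ yᵢ × Lᵢ(x)
where Lᵢ(x) = Π_{j≠i} (x - xⱼ)/(xᵢ - xⱼ)

L_0(4.5) = (4.5 - 1)/(-1 - 1) × (4.5 - 3)/(-1 - 3) × (4.5 - 5)/(-1 - 5) × (4.5 - 7)/(-1 - 7) = 0.017090
L_1(4.5) = (4.5 - (-1))/(1 - (-1)) × (4.5 - 3)/(1 - 3) × (4.5 - 5)/(1 - 5) × (4.5 - 7)/(1 - 7) = -0.107422
L_2(4.5) = (4.5 - (-1))/(3 - (-1)) × (4.5 - 1)/(3 - 1) × (4.5 - 5)/(3 - 5) × (4.5 - 7)/(3 - 7) = 0.375977
L_3(4.5) = (4.5 - (-1))/(5 - (-1)) × (4.5 - 1)/(5 - 1) × (4.5 - 3)/(5 - 3) × (4.5 - 7)/(5 - 7) = 0.751953
L_4(4.5) = (4.5 - (-1))/(7 - (-1)) × (4.5 - 1)/(7 - 1) × (4.5 - 3)/(7 - 3) × (4.5 - 5)/(7 - 5) = -0.037598

P(4.5) = (-7)×L_0(4.5) + 4×L_1(4.5) + (-11)×L_2(4.5) + (-3)×L_3(4.5) + (-5)×L_4(4.5)
P(4.5) = -6.752930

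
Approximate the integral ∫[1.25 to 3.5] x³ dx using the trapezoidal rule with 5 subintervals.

f(x) = x³
a = 1.25, b = 3.5, n = 5
h = (b - a)/n = 0.450000

Trapezoidal rule: (h/2)[f(x₀) + 2f(x₁) + 2f(x₂) + ... + f(xₙ)]

x_0 = 1.2500, f(x_0) = 1.953125, coefficient = 1
x_1 = 1.7000, f(x_1) = 4.913000, coefficient = 2
x_2 = 2.1500, f(x_2) = 9.938375, coefficient = 2
x_3 = 2.6000, f(x_3) = 17.576000, coefficient = 2
x_4 = 3.0500, f(x_4) = 28.372625, coefficient = 2
x_5 = 3.5000, f(x_5) = 42.875000, coefficient = 1

I ≈ (0.450000/2) × 166.428125 = 37.446328
Exact value: 36.905273
Error: 0.541055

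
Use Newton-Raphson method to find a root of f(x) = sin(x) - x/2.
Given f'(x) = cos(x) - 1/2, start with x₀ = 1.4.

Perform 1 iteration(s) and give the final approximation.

f(x) = sin(x) - x/2
f'(x) = cos(x) - 1/2
x₀ = 1.4

Newton-Raphson formula: x_{n+1} = x_n - f(x_n)/f'(x_n)

Iteration 1:
  f(1.400000) = 0.285450
  f'(1.400000) = -0.330033
  x_1 = 1.400000 - 0.285450/(-0.330033) = 2.264913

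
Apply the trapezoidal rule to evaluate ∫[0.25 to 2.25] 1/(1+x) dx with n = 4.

f(x) = 1/(1+x)
a = 0.25, b = 2.25, n = 4
h = (b - a)/n = 0.500000

Trapezoidal rule: (h/2)[f(x₀) + 2f(x₁) + 2f(x₂) + ... + f(xₙ)]

x_0 = 0.2500, f(x_0) = 0.800000, coefficient = 1
x_1 = 0.7500, f(x_1) = 0.571429, coefficient = 2
x_2 = 1.2500, f(x_2) = 0.444444, coefficient = 2
x_3 = 1.7500, f(x_3) = 0.363636, coefficient = 2
x_4 = 2.2500, f(x_4) = 0.307692, coefficient = 1

I ≈ (0.500000/2) × 3.866711 = 0.966678
Exact value: 0.955511
Error: 0.011166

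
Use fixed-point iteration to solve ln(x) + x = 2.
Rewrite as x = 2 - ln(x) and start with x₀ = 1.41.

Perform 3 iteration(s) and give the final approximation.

Equation: ln(x) + x = 2
Fixed-point form: x = 2 - ln(x)
x₀ = 1.41

x_1 = g(1.410000) = 1.656410
x_2 = g(1.656410) = 1.495347
x_3 = g(1.495347) = 1.597642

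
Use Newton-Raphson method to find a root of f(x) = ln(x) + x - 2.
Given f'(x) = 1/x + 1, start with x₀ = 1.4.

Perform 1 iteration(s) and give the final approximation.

f(x) = ln(x) + x - 2
f'(x) = 1/x + 1
x₀ = 1.4

Newton-Raphson formula: x_{n+1} = x_n - f(x_n)/f'(x_n)

Iteration 1:
  f(1.400000) = -0.263528
  f'(1.400000) = 1.714286
  x_1 = 1.400000 - (-0.263528)/1.714286 = 1.553725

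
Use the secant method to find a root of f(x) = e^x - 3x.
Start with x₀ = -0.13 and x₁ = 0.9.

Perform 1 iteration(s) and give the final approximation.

f(x) = e^x - 3x
x₀ = -0.13, x₁ = 0.9

Secant formula: x_{n+1} = x_n - f(x_n)(x_n - x_{n-1})/(f(x_n) - f(x_{n-1}))

Iteration 1:
  f(-0.130000) = 1.268095
  f(0.900000) = -0.240397
  x_2 = 0.900000 - (-0.240397)×(0.900000 - (-0.130000))/(-0.240397 - 1.268095)
       = 0.735857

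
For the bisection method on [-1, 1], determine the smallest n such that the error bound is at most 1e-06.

We need (b-a)/2^n ≤ 1e-06
(1 - (-1))/2^n ≤ 1e-06
2/2^n ≤ 1e-06
2^n ≥ 2000000
n ≥ log₂(2000000) = 20.93
n ≥ 21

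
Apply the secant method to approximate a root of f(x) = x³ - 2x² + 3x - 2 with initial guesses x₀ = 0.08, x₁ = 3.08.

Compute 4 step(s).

f(x) = x³ - 2x² + 3x - 2
x₀ = 0.08, x₁ = 3.08

Secant formula: x_{n+1} = x_n - f(x_n)(x_n - x_{n-1})/(f(x_n) - f(x_{n-1}))

Iteration 1:
  f(0.080000) = -1.772288
  f(3.080000) = 17.485312
  x_2 = 3.080000 - 17.485312×(3.080000 - 0.080000)/(17.485312 - (-1.772288))
       = 0.356092
Iteration 2:
  f(3.080000) = 17.485312
  f(0.356092) = -1.140175
  x_3 = 0.356092 - (-1.140175)×(0.356092 - 3.080000)/(-1.140175 - 17.485312)
       = 0.522838
Iteration 3:
  f(0.356092) = -1.140175
  f(0.522838) = -0.835282
  x_4 = 0.522838 - (-0.835282)×(0.522838 - 0.356092)/(-0.835282 - (-1.140175))
       = 0.979656
Iteration 4:
  f(0.522838) = -0.835282
  f(0.979656) = -0.040283
  x_5 = 0.979656 - (-0.040283)×(0.979656 - 0.522838)/(-0.040283 - (-0.835282))
       = 1.002803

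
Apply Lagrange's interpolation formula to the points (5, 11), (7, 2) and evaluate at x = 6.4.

Lagrange interpolation formula:
P(x) = Σ yᵢ × Lᵢ(x)
where Lᵢ(x) = Π_{j≠i} (x - xⱼ)/(xᵢ - xⱼ)

L_0(6.4) = (6.4 - 7)/(5 - 7) = 0.300000
L_1(6.4) = (6.4 - 5)/(7 - 5) = 0.700000

P(6.4) = 11×L_0(6.4) + 2×L_1(6.4)
P(6.4) = 4.700000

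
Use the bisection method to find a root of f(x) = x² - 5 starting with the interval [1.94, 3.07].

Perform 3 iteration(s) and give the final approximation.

f(x) = x² - 5
Initial interval: [1.94, 3.07]

Iteration 1:
  c_1 = (1.940000 + 3.070000)/2 = 2.505000
  f(c_1) = f(2.505000) = 1.275025
  f(a) × f(c) < 0, new interval: [1.940000, 2.505000]
Iteration 2:
  c_2 = (1.940000 + 2.505000)/2 = 2.222500
  f(c_2) = f(2.222500) = -0.060494
  f(a) × f(c) ≥ 0, new interval: [2.222500, 2.505000]
Iteration 3:
  c_3 = (2.222500 + 2.505000)/2 = 2.363750
  f(c_3) = f(2.363750) = 0.587314
  f(a) × f(c) < 0, new interval: [2.222500, 2.363750]

After 3 iteration(s), the approximation is c_3 = 2.363750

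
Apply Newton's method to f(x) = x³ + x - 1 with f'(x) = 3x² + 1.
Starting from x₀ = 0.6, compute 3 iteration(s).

f(x) = x³ + x - 1
f'(x) = 3x² + 1
x₀ = 0.6

Newton-Raphson formula: x_{n+1} = x_n - f(x_n)/f'(x_n)

Iteration 1:
  f(0.600000) = -0.184000
  f'(0.600000) = 2.080000
  x_1 = 0.600000 - (-0.184000)/2.080000 = 0.688462
Iteration 2:
  f(0.688462) = 0.014778
  f'(0.688462) = 2.421938
  x_2 = 0.688462 - 0.014778/2.421938 = 0.682360
Iteration 3:
  f(0.682360) = 0.000077
  f'(0.682360) = 2.396845
  x_3 = 0.682360 - 0.000077/2.396845 = 0.682328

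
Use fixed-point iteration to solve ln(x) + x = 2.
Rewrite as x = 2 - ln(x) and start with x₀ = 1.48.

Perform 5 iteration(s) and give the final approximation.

Equation: ln(x) + x = 2
Fixed-point form: x = 2 - ln(x)
x₀ = 1.48

x_1 = g(1.480000) = 1.607958
x_2 = g(1.607958) = 1.525035
x_3 = g(1.525035) = 1.577983
x_4 = g(1.577983) = 1.543853
x_5 = g(1.543853) = 1.565719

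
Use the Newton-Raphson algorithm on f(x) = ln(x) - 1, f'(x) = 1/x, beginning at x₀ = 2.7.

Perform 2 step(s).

f(x) = ln(x) - 1
f'(x) = 1/x
x₀ = 2.7

Newton-Raphson formula: x_{n+1} = x_n - f(x_n)/f'(x_n)

Iteration 1:
  f(2.700000) = -0.006748
  f'(2.700000) = 0.370370
  x_1 = 2.700000 - (-0.006748)/0.370370 = 2.718220
Iteration 2:
  f(2.718220) = -0.000023
  f'(2.718220) = 0.367888
  x_2 = 2.718220 - (-0.000023)/0.367888 = 2.718282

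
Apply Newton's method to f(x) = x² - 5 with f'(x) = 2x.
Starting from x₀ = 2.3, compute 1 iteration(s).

f(x) = x² - 5
f'(x) = 2x
x₀ = 2.3

Newton-Raphson formula: x_{n+1} = x_n - f(x_n)/f'(x_n)

Iteration 1:
  f(2.300000) = 0.290000
  f'(2.300000) = 4.600000
  x_1 = 2.300000 - 0.290000/4.600000 = 2.236957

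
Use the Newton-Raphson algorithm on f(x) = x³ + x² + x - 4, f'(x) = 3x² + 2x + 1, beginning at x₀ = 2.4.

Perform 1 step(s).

f(x) = x³ + x² + x - 4
f'(x) = 3x² + 2x + 1
x₀ = 2.4

Newton-Raphson formula: x_{n+1} = x_n - f(x_n)/f'(x_n)

Iteration 1:
  f(2.400000) = 17.984000
  f'(2.400000) = 23.080000
  x_1 = 2.400000 - 17.984000/23.080000 = 1.620797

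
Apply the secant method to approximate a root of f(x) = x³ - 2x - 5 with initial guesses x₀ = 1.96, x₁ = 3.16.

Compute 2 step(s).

f(x) = x³ - 2x - 5
x₀ = 1.96, x₁ = 3.16

Secant formula: x_{n+1} = x_n - f(x_n)(x_n - x_{n-1})/(f(x_n) - f(x_{n-1}))

Iteration 1:
  f(1.960000) = -1.390464
  f(3.160000) = 20.234496
  x_2 = 3.160000 - 20.234496×(3.160000 - 1.960000)/(20.234496 - (-1.390464))
       = 2.037159
Iteration 2:
  f(3.160000) = 20.234496
  f(2.037159) = -0.620076
  x_3 = 2.037159 - (-0.620076)×(2.037159 - 3.160000)/(-0.620076 - 20.234496)
       = 2.070545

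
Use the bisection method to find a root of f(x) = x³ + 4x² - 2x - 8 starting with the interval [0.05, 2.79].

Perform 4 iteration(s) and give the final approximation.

f(x) = x³ + 4x² - 2x - 8
Initial interval: [0.05, 2.79]

Iteration 1:
  c_1 = (0.050000 + 2.790000)/2 = 1.420000
  f(c_1) = f(1.420000) = 0.088888
  f(a) × f(c) < 0, new interval: [0.050000, 1.420000]
Iteration 2:
  c_2 = (0.050000 + 1.420000)/2 = 0.735000
  f(c_2) = f(0.735000) = -6.912035
  f(a) × f(c) ≥ 0, new interval: [0.735000, 1.420000]
Iteration 3:
  c_3 = (0.735000 + 1.420000)/2 = 1.077500
  f(c_3) = f(1.077500) = -4.259991
  f(a) × f(c) ≥ 0, new interval: [1.077500, 1.420000]
Iteration 4:
  c_4 = (1.077500 + 1.420000)/2 = 1.248750
  f(c_4) = f(1.248750) = -2.312722
  f(a) × f(c) ≥ 0, new interval: [1.248750, 1.420000]

After 4 iteration(s), the approximation is c_4 = 1.248750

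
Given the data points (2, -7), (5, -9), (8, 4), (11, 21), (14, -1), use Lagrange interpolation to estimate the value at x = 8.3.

Lagrange interpolation formula:
P(x) = Σ yᵢ × Lᵢ(x)
where Lᵢ(x) = Π_{j≠i} (x - xⱼ)/(xᵢ - xⱼ)

L_0(8.3) = (8.3 - 5)/(2 - 5) × (8.3 - 8)/(2 - 8) × (8.3 - 11)/(2 - 11) × (8.3 - 14)/(2 - 14) = 0.007838
L_1(8.3) = (8.3 - 2)/(5 - 2) × (8.3 - 8)/(5 - 8) × (8.3 - 11)/(5 - 11) × (8.3 - 14)/(5 - 14) = -0.059850
L_2(8.3) = (8.3 - 2)/(8 - 2) × (8.3 - 5)/(8 - 5) × (8.3 - 11)/(8 - 11) × (8.3 - 14)/(8 - 14) = 0.987525
L_3(8.3) = (8.3 - 2)/(11 - 2) × (8.3 - 5)/(11 - 5) × (8.3 - 8)/(11 - 8) × (8.3 - 14)/(11 - 14) = 0.073150
L_4(8.3) = (8.3 - 2)/(14 - 2) × (8.3 - 5)/(14 - 5) × (8.3 - 8)/(14 - 8) × (8.3 - 11)/(14 - 11) = -0.008663

P(8.3) = (-7)×L_0(8.3) + (-9)×L_1(8.3) + 4×L_2(8.3) + 21×L_3(8.3) + (-1)×L_4(8.3)
P(8.3) = 5.978700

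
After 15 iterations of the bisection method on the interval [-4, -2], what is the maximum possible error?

Bisection error bound: |error| ≤ (b-a)/2^n
|error| ≤ (-2 - (-4))/2^15 = 2/2^15
|error| ≤ 0.0000610352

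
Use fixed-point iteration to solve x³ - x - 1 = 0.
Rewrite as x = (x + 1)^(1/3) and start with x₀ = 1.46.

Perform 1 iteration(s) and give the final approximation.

Equation: x³ - x - 1 = 0
Fixed-point form: x = (x + 1)^(1/3)
x₀ = 1.46

x_1 = g(1.460000) = 1.349931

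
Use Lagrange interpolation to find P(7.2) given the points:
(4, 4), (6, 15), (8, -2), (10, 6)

Lagrange interpolation formula:
P(x) = Σ yᵢ × Lᵢ(x)
where Lᵢ(x) = Π_{j≠i} (x - xⱼ)/(xᵢ - xⱼ)

L_0(7.2) = (7.2 - 6)/(4 - 6) × (7.2 - 8)/(4 - 8) × (7.2 - 10)/(4 - 10) = -0.056000
L_1(7.2) = (7.2 - 4)/(6 - 4) × (7.2 - 8)/(6 - 8) × (7.2 - 10)/(6 - 10) = 0.448000
L_2(7.2) = (7.2 - 4)/(8 - 4) × (7.2 - 6)/(8 - 6) × (7.2 - 10)/(8 - 10) = 0.672000
L_3(7.2) = (7.2 - 4)/(10 - 4) × (7.2 - 6)/(10 - 6) × (7.2 - 8)/(10 - 8) = -0.064000

P(7.2) = 4×L_0(7.2) + 15×L_1(7.2) + (-2)×L_2(7.2) + 6×L_3(7.2)
P(7.2) = 4.768000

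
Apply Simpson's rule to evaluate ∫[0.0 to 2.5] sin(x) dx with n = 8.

f(x) = sin(x)
a = 0.0, b = 2.5, n = 8
h = (b - a)/n = 0.312500

Simpson's rule: (h/3)[f(x₀) + 4f(x₁) + 2f(x₂) + ... + f(xₙ)]

x_0 = 0.0000, f(x_0) = 0.000000, coefficient = 1
x_1 = 0.3125, f(x_1) = 0.307439, coefficient = 4
x_2 = 0.6250, f(x_2) = 0.585097, coefficient = 2
x_3 = 0.9375, f(x_3) = 0.806081, coefficient = 4
x_4 = 1.2500, f(x_4) = 0.948985, coefficient = 2
x_5 = 1.5625, f(x_5) = 0.999966, coefficient = 4
x_6 = 1.8750, f(x_6) = 0.954086, coefficient = 2
x_7 = 2.1875, f(x_7) = 0.815789, coefficient = 4
x_8 = 2.5000, f(x_8) = 0.598472, coefficient = 1

I ≈ (0.312500/3) × 17.291906 = 1.801240
Exact value: 1.801144
Error: 0.000097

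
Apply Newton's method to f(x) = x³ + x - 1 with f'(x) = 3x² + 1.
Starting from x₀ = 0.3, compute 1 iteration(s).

f(x) = x³ + x - 1
f'(x) = 3x² + 1
x₀ = 0.3

Newton-Raphson formula: x_{n+1} = x_n - f(x_n)/f'(x_n)

Iteration 1:
  f(0.300000) = -0.673000
  f'(0.300000) = 1.270000
  x_1 = 0.300000 - (-0.673000)/1.270000 = 0.829921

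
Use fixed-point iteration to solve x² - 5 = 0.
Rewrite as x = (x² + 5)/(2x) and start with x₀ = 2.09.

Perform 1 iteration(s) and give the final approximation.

Equation: x² - 5 = 0
Fixed-point form: x = (x² + 5)/(2x)
x₀ = 2.09

x_1 = g(2.090000) = 2.241172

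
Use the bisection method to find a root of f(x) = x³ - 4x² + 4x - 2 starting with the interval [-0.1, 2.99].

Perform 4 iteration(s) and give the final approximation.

f(x) = x³ - 4x² + 4x - 2
Initial interval: [-0.1, 2.99]

Iteration 1:
  c_1 = (-0.100000 + 2.990000)/2 = 1.445000
  f(c_1) = f(1.445000) = -1.554904
  f(a) × f(c) ≥ 0, new interval: [1.445000, 2.990000]
Iteration 2:
  c_2 = (1.445000 + 2.990000)/2 = 2.217500
  f(c_2) = f(2.217500) = -1.895098
  f(a) × f(c) ≥ 0, new interval: [2.217500, 2.990000]
Iteration 3:
  c_3 = (2.217500 + 2.990000)/2 = 2.603750
  f(c_3) = f(2.603750) = -1.050897
  f(a) × f(c) ≥ 0, new interval: [2.603750, 2.990000]
Iteration 4:
  c_4 = (2.603750 + 2.990000)/2 = 2.796875
  f(c_4) = f(2.796875) = -0.223957
  f(a) × f(c) ≥ 0, new interval: [2.796875, 2.990000]

After 4 iteration(s), the approximation is c_4 = 2.796875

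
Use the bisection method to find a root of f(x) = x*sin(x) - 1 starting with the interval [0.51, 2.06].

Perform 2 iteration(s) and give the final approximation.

f(x) = x*sin(x) - 1
Initial interval: [0.51, 2.06]

Iteration 1:
  c_1 = (0.510000 + 2.060000)/2 = 1.285000
  f(c_1) = f(1.285000) = 0.232877
  f(a) × f(c) < 0, new interval: [0.510000, 1.285000]
Iteration 2:
  c_2 = (0.510000 + 1.285000)/2 = 0.897500
  f(c_2) = f(0.897500) = -0.298361
  f(a) × f(c) ≥ 0, new interval: [0.897500, 1.285000]

After 2 iteration(s), the approximation is c_2 = 0.897500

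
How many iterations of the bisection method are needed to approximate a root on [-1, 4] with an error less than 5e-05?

We need (b-a)/2^n ≤ 5e-05
(4 - (-1))/2^n ≤ 5e-05
5/2^n ≤ 5e-05
2^n ≥ 100000
n ≥ log₂(100000) = 16.61
n ≥ 17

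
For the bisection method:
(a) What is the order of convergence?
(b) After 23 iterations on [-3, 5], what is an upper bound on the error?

(a) Bisection has linear (order 1) convergence; the error is halved each step.

(b) Error bound = (b-a)/2^n = (5 - (-3))/2^{23}
    = 8/2^{23}

(a) 1 (linear); (b) error ≤ 9.54e-07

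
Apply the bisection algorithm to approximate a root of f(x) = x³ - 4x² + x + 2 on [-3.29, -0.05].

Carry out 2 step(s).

f(x) = x³ - 4x² + x + 2
Initial interval: [-3.29, -0.05]

Iteration 1:
  c_1 = (-3.290000 + (-0.050000))/2 = -1.670000
  f(c_1) = f(-1.670000) = -15.483063
  f(a) × f(c) ≥ 0, new interval: [-1.670000, -0.050000]
Iteration 2:
  c_2 = (-1.670000 + (-0.050000))/2 = -0.860000
  f(c_2) = f(-0.860000) = -2.454456
  f(a) × f(c) ≥ 0, new interval: [-0.860000, -0.050000]

After 2 iteration(s), the approximation is c_2 = -0.860000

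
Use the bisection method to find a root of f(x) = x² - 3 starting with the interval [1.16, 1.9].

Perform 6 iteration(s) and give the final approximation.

f(x) = x² - 3
Initial interval: [1.16, 1.9]

Iteration 1:
  c_1 = (1.160000 + 1.900000)/2 = 1.530000
  f(c_1) = f(1.530000) = -0.659100
  f(a) × f(c) ≥ 0, new interval: [1.530000, 1.900000]
Iteration 2:
  c_2 = (1.530000 + 1.900000)/2 = 1.715000
  f(c_2) = f(1.715000) = -0.058775
  f(a) × f(c) ≥ 0, new interval: [1.715000, 1.900000]
Iteration 3:
  c_3 = (1.715000 + 1.900000)/2 = 1.807500
  f(c_3) = f(1.807500) = 0.267056
  f(a) × f(c) < 0, new interval: [1.715000, 1.807500]
Iteration 4:
  c_4 = (1.715000 + 1.807500)/2 = 1.761250
  f(c_4) = f(1.761250) = 0.102002
  f(a) × f(c) < 0, new interval: [1.715000, 1.761250]
Iteration 5:
  c_5 = (1.715000 + 1.761250)/2 = 1.738125
  f(c_5) = f(1.738125) = 0.021079
  f(a) × f(c) < 0, new interval: [1.715000, 1.738125]
Iteration 6:
  c_6 = (1.715000 + 1.738125)/2 = 1.726562
  f(c_6) = f(1.726562) = -0.018982
  f(a) × f(c) ≥ 0, new interval: [1.726562, 1.738125]

After 6 iteration(s), the approximation is c_6 = 1.726562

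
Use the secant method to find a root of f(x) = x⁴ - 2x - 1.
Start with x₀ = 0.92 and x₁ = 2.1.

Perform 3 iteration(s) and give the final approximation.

f(x) = x⁴ - 2x - 1
x₀ = 0.92, x₁ = 2.1

Secant formula: x_{n+1} = x_n - f(x_n)(x_n - x_{n-1})/(f(x_n) - f(x_{n-1}))

Iteration 1:
  f(0.920000) = -2.123607
  f(2.100000) = 14.248100
  x_2 = 2.100000 - 14.248100×(2.100000 - 0.920000)/(14.248100 - (-2.123607))
       = 1.073060
Iteration 2:
  f(2.100000) = 14.248100
  f(1.073060) = -1.820265
  x_3 = 1.073060 - (-1.820265)×(1.073060 - 2.100000)/(-1.820265 - 14.248100)
       = 1.189394
Iteration 3:
  f(1.073060) = -1.820265
  f(1.189394) = -1.377528
  x_4 = 1.189394 - (-1.377528)×(1.189394 - 1.073060)/(-1.377528 - (-1.820265))
       = 1.551357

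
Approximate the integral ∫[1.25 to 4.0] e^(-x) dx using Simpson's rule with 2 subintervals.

f(x) = e^(-x)
a = 1.25, b = 4.0, n = 2
h = (b - a)/n = 1.375000

Simpson's rule: (h/3)[f(x₀) + 4f(x₁) + 2f(x₂) + ... + f(xₙ)]

x_0 = 1.2500, f(x_0) = 0.286505, coefficient = 1
x_1 = 2.6250, f(x_1) = 0.072440, coefficient = 4
x_2 = 4.0000, f(x_2) = 0.018316, coefficient = 1

I ≈ (1.375000/3) × 0.594579 = 0.272516
Exact value: 0.268189
Error: 0.004326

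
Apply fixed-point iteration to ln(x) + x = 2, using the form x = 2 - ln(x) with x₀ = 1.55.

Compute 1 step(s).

Equation: ln(x) + x = 2
Fixed-point form: x = 2 - ln(x)
x₀ = 1.55

x_1 = g(1.550000) = 1.561745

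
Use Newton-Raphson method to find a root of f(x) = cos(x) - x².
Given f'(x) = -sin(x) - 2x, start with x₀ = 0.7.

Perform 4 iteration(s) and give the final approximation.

f(x) = cos(x) - x²
f'(x) = -sin(x) - 2x
x₀ = 0.7

Newton-Raphson formula: x_{n+1} = x_n - f(x_n)/f'(x_n)

Iteration 1:
  f(0.700000) = 0.274842
  f'(0.700000) = -2.044218
  x_1 = 0.700000 - 0.274842/(-2.044218) = 0.834449
Iteration 2:
  f(0.834449) = -0.024718
  f'(0.834449) = -2.409823
  x_2 = 0.834449 - (-0.024718)/(-2.409823) = 0.824191
Iteration 3:
  f(0.824191) = -0.000141
  f'(0.824191) = -2.382382
  x_3 = 0.824191 - (-0.000141)/(-2.382382) = 0.824132
Iteration 4:
  f(0.824132) = 0.000000
  f'(0.824132) = -2.382223
  x_4 = 0.824132 - 0.000000/(-2.382223) = 0.824132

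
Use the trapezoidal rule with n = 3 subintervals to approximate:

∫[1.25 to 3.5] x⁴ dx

f(x) = x⁴
a = 1.25, b = 3.5, n = 3
h = (b - a)/n = 0.750000

Trapezoidal rule: (h/2)[f(x₀) + 2f(x₁) + 2f(x₂) + ... + f(xₙ)]

x_0 = 1.2500, f(x_0) = 2.441406, coefficient = 1
x_1 = 2.0000, f(x_1) = 16.000000, coefficient = 2
x_2 = 2.7500, f(x_2) = 57.191406, coefficient = 2
x_3 = 3.5000, f(x_3) = 150.062500, coefficient = 1

I ≈ (0.750000/2) × 298.886719 = 112.082520
Exact value: 104.433398
Error: 7.649121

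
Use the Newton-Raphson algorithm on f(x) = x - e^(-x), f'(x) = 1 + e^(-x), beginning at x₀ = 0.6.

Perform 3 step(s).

f(x) = x - e^(-x)
f'(x) = 1 + e^(-x)
x₀ = 0.6

Newton-Raphson formula: x_{n+1} = x_n - f(x_n)/f'(x_n)

Iteration 1:
  f(0.600000) = 0.051188
  f'(0.600000) = 1.548812
  x_1 = 0.600000 - 0.051188/1.548812 = 0.566950
Iteration 2:
  f(0.566950) = -0.000303
  f'(0.566950) = 1.567253
  x_2 = 0.566950 - (-0.000303)/1.567253 = 0.567143
Iteration 3:
  f(0.567143) = 0.000000
  f'(0.567143) = 1.567143
  x_3 = 0.567143 - 0.000000/1.567143 = 0.567143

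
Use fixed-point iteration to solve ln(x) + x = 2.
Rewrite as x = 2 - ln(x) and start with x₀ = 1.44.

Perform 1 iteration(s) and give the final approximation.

Equation: ln(x) + x = 2
Fixed-point form: x = 2 - ln(x)
x₀ = 1.44

x_1 = g(1.440000) = 1.635357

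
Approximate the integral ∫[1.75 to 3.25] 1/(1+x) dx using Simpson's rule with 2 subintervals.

f(x) = 1/(1+x)
a = 1.75, b = 3.25, n = 2
h = (b - a)/n = 0.750000

Simpson's rule: (h/3)[f(x₀) + 4f(x₁) + 2f(x₂) + ... + f(xₙ)]

x_0 = 1.7500, f(x_0) = 0.363636, coefficient = 1
x_1 = 2.5000, f(x_1) = 0.285714, coefficient = 4
x_2 = 3.2500, f(x_2) = 0.235294, coefficient = 1

I ≈ (0.750000/3) × 1.741788 = 0.435447
Exact value: 0.435318
Error: 0.000129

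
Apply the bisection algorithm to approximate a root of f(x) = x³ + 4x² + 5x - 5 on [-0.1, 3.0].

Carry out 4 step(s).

f(x) = x³ + 4x² + 5x - 5
Initial interval: [-0.1, 3.0]

Iteration 1:
  c_1 = (-0.100000 + 3.000000)/2 = 1.450000
  f(c_1) = f(1.450000) = 13.708625
  f(a) × f(c) < 0, new interval: [-0.100000, 1.450000]
Iteration 2:
  c_2 = (-0.100000 + 1.450000)/2 = 0.675000
  f(c_2) = f(0.675000) = 0.505047
  f(a) × f(c) < 0, new interval: [-0.100000, 0.675000]
Iteration 3:
  c_3 = (-0.100000 + 0.675000)/2 = 0.287500
  f(c_3) = f(0.287500) = -3.208111
  f(a) × f(c) ≥ 0, new interval: [0.287500, 0.675000]
Iteration 4:
  c_4 = (0.287500 + 0.675000)/2 = 0.481250
  f(c_4) = f(0.481250) = -1.555885
  f(a) × f(c) ≥ 0, new interval: [0.481250, 0.675000]

After 4 iteration(s), the approximation is c_4 = 0.481250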